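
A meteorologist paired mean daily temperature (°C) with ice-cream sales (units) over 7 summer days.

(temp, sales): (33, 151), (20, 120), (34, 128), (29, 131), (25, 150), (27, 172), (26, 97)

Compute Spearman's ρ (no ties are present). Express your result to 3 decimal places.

0.286

Rank temp: 6, 1, 7, 5, 2, 4, 3
Rank sales: 6, 2, 3, 4, 5, 7, 1
d = rank(temp) − rank(sales): 0, -1, 4, 1, -3, -3, 2; Σd² = 40
ρ = 1 − 6Σd² / [n(n²−1)] = 1 − 6×40 / (7×48) = 1 − 240/336 ≈ 0.286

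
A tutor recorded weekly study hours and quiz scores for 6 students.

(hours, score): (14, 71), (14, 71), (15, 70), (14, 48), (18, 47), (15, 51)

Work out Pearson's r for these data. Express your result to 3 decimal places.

-0.522

n = 6, Σx = 90, Σy = 358, Σx² = 1362, Σy² = 22096, Σxy = 5321
nΣxy − ΣxΣy = 31926 − 32220 = -294
nΣx² − (Σx)² = 8172 − 8100 = 72; nΣy² − (Σy)² = 132576 − 128164 = 4412
r = -294 / √(72 × 4412) = -294 / 563.6169 ≈ -0.522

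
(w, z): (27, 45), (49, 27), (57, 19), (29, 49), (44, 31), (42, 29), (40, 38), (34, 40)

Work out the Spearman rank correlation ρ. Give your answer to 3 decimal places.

-0.952

Rank w: 1, 7, 8, 2, 6, 5, 4, 3
Rank z: 7, 2, 1, 8, 4, 3, 5, 6
d = rank(w) − rank(z): -6, 5, 7, -6, 2, 2, -1, -3; Σd² = 164
ρ = 1 − 6Σd² / [n(n²−1)] = 1 − 6×164 / (8×63) = 1 − 984/504 ≈ -0.952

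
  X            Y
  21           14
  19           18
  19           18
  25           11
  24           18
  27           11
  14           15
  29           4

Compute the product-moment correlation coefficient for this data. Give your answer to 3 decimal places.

n = 8, ΣX = 178, ΣY = 109, ΣX² = 4130, ΣY² = 1651, ΣXY = 2308
nΣXY − ΣXΣY = 18464 − 19402 = -938
nΣX² − (ΣX)² = 33040 − 31684 = 1356; nΣY² − (ΣY)² = 13208 − 11881 = 1327
r = -938 / √(1356 × 1327) = -938 / 1341.4216 ≈ -0.699

-0.699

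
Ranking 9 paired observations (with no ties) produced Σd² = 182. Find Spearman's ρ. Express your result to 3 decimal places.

ρ = 1 − 6Σd² / [n(n²−1)] = 1 − 6×182 / (9×80)
  = 1 − 1092/720 = 1 − 1.5167 ≈ -0.517

-0.517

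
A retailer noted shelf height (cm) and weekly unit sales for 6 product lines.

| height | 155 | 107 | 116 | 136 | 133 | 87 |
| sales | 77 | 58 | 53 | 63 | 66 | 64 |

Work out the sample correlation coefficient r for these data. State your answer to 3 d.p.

0.609

n = 6, Σx = 734, Σy = 381, Σx² = 92684, Σy² = 24523, Σxy = 47203
nΣxy − ΣxΣy = 283218 − 279654 = 3564
nΣx² − (Σx)² = 556104 − 538756 = 17348; nΣy² − (Σy)² = 147138 − 145161 = 1977
r = 3564 / √(17348 × 1977) = 3564 / 5856.3637 ≈ 0.609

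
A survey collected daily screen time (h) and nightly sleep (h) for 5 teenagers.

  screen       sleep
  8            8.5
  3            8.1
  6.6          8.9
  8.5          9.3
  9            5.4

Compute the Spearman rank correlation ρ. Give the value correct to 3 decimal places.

-0.100

Rank screen: 3, 1, 2, 4, 5
Rank sleep: 3, 2, 4, 5, 1
d = rank(screen) − rank(sleep): 0, -1, -2, -1, 4; Σd² = 22
ρ = 1 − 6Σd² / [n(n²−1)] = 1 − 6×22 / (5×24) = 1 − 132/120 ≈ -0.100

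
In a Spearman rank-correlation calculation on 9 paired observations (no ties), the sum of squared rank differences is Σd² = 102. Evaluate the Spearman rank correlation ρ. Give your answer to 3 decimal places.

0.150

ρ = 1 − 6Σd² / [n(n²−1)] = 1 − 6×102 / (9×80)
  = 1 − 612/720 = 1 − 0.8500 ≈ 0.150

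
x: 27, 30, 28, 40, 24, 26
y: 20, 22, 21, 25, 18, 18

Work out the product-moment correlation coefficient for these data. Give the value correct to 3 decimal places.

0.946

n = 6, Σx = 175, Σy = 124, Σx² = 5265, Σy² = 2598, Σxy = 3688
nΣxy − ΣxΣy = 22128 − 21700 = 428
nΣx² − (Σx)² = 31590 − 30625 = 965; nΣy² − (Σy)² = 15588 − 15376 = 212
r = 428 / √(965 × 212) = 428 / 452.3052 ≈ 0.946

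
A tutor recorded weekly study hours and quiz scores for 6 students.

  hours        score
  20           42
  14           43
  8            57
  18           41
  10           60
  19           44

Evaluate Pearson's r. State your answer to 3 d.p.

n = 6, Σx = 89, Σy = 287, Σx² = 1445, Σy² = 14079, Σxy = 4072
nΣxy − ΣxΣy = 24432 − 25543 = -1111
nΣx² − (Σx)² = 8670 − 7921 = 749; nΣy² − (Σy)² = 84474 − 82369 = 2105
r = -1111 / √(749 × 2105) = -1111 / 1255.6453 ≈ -0.885

-0.885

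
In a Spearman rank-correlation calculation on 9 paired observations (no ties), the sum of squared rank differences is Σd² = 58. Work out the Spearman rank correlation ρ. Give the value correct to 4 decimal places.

0.5167

ρ = 1 − 6Σd² / [n(n²−1)] = 1 − 6×58 / (9×80)
  = 1 − 348/720 = 1 − 0.48333 ≈ 0.5167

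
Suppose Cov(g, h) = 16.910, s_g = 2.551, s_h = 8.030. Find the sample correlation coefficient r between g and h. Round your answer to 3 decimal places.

0.826

r = Cov(g,h) / (s_g · s_h) = 16.910 / (2.551 × 8.030)
  = 16.910 / 20.4845 ≈ 0.826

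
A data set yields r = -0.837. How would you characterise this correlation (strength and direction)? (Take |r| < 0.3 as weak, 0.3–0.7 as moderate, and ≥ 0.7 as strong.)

strong negative

r = -0.837 < 0 so the relationship is negative.
|r| = 0.837, which falls in the strong range.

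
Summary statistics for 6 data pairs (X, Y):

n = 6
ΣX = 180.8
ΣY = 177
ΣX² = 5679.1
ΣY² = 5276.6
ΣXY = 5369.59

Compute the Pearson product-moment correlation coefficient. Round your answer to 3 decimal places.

r = (nΣXY − ΣXΣY) / √[(nΣX² − (ΣX)²)(nΣY² − (ΣY)²)]
Numerator: 6×5369.59 − 180.8×177 = 215.94
Denominator: √[(34074.6 − 32688.64)(31659.6 − 31329)] = √[1385.96 × 330.6] = 676.9035
r = 215.94 / 676.9035 ≈ 0.319

0.319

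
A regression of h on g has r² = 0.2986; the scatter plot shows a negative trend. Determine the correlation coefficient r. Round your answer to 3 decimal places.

|r| = √0.2986 = 0.546
The association is negative, so r = −0.546.

-0.546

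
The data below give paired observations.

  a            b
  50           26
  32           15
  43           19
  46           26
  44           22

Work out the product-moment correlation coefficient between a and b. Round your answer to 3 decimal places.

0.923

n = 5, Σa = 215, Σb = 108, Σa² = 9425, Σb² = 2422, Σab = 4761
nΣab − ΣaΣb = 23805 − 23220 = 585
nΣa² − (Σa)² = 47125 − 46225 = 900; nΣb² − (Σb)² = 12110 − 11664 = 446
r = 585 / √(900 × 446) = 585 / 633.5614 ≈ 0.923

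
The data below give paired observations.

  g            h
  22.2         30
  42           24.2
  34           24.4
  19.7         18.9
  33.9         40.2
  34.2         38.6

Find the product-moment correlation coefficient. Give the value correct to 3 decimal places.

0.284

n = 6, Σg = 186, Σh = 176.3, Σg² = 6119.78, Σh² = 5544.21, Σgh = 5567.23
nΣgh − ΣgΣh = 33403.38 − 32791.8 = 611.58
nΣg² − (Σg)² = 36718.68 − 34596 = 2122.68; nΣh² − (Σh)² = 33265.26 − 31081.69 = 2183.57
r = 611.58 / √(2122.68 × 2183.57) = 611.58 / 2152.9097 ≈ 0.284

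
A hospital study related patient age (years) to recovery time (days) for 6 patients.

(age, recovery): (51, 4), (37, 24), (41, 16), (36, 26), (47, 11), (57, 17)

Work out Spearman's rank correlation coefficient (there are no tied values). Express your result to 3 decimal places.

Rank age: 5, 2, 3, 1, 4, 6
Rank recovery: 1, 5, 3, 6, 2, 4
d = rank(age) − rank(recovery): 4, -3, 0, -5, 2, 2; Σd² = 58
ρ = 1 − 6Σd² / [n(n²−1)] = 1 − 6×58 / (6×35) = 1 − 348/210 ≈ -0.657

-0.657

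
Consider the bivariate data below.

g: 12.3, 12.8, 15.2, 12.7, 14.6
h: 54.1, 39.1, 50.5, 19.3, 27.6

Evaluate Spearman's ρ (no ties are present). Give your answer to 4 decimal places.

Rank g: 1, 3, 5, 2, 4
Rank h: 5, 3, 4, 1, 2
d = rank(g) − rank(h): -4, 0, 1, 1, 2; Σd² = 22
ρ = 1 − 6Σd² / [n(n²−1)] = 1 − 6×22 / (5×24) = 1 − 132/120 ≈ -0.1000

-0.1000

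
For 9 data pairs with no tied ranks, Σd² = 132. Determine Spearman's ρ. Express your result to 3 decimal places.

ρ = 1 − 6Σd² / [n(n²−1)] = 1 − 6×132 / (9×80)
  = 1 − 792/720 = 1 − 1.1000 ≈ -0.100

-0.100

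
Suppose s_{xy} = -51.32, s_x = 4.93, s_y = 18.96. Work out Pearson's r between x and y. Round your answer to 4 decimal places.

r = Cov(x,y) / (s_x · s_y) = -51.32 / (4.93 × 18.96)
  = -51.32 / 93.4728 ≈ -0.5490

-0.5490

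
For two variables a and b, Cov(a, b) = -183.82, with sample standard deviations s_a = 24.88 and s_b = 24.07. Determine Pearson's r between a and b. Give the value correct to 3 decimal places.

-0.307

r = Cov(a,b) / (s_a · s_b) = -183.82 / (24.88 × 24.07)
  = -183.82 / 598.8616 ≈ -0.307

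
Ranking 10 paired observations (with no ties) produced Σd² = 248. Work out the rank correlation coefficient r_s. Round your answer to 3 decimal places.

-0.503

ρ = 1 − 6Σd² / [n(n²−1)] = 1 − 6×248 / (10×99)
  = 1 − 1488/990 = 1 − 1.5030 ≈ -0.503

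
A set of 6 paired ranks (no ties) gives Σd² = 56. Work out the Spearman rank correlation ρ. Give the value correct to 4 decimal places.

-0.6000

ρ = 1 − 6Σd² / [n(n²−1)] = 1 − 6×56 / (6×35)
  = 1 − 336/210 = 1 − 1.60000 ≈ -0.6000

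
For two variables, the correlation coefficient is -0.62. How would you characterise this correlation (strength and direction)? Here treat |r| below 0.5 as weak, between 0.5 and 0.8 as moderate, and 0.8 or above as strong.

moderate negative

r = -0.62 < 0 so the relationship is negative.
|r| = 0.62, which falls in the moderate range.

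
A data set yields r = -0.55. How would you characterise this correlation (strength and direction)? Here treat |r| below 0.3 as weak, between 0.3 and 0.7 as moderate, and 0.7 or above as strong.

r = -0.55 < 0 so the relationship is negative.
|r| = 0.55, which falls in the moderate range.

moderate negative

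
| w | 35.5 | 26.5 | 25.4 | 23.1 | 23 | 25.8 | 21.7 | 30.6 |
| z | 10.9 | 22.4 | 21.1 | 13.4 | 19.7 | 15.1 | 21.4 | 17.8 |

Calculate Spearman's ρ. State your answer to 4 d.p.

Rank w: 8, 6, 4, 3, 2, 5, 1, 7
Rank z: 1, 8, 6, 2, 5, 3, 7, 4
d = rank(w) − rank(z): 7, -2, -2, 1, -3, 2, -6, 3; Σd² = 116
ρ = 1 − 6Σd² / [n(n²−1)] = 1 − 6×116 / (8×63) = 1 − 696/504 ≈ -0.3810

-0.3810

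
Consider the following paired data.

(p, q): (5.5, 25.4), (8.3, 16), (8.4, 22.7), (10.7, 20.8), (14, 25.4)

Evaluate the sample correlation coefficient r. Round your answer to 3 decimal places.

0.136

n = 5, Σp = 46.9, Σq = 110.3, Σp² = 480.19, Σq² = 2494.25, Σpq = 1041.34
nΣpq − ΣpΣq = 5206.7 − 5173.07 = 33.63
nΣp² − (Σp)² = 2400.95 − 2199.61 = 201.34; nΣq² − (Σq)² = 12471.25 − 12166.09 = 305.16
r = 33.63 / √(201.34 × 305.16) = 33.63 / 247.8728 ≈ 0.136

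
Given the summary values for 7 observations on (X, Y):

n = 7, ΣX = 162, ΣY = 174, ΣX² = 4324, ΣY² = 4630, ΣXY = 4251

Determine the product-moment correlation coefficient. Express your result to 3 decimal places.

r = (nΣXY − ΣXΣY) / √[(nΣX² − (ΣX)²)(nΣY² − (ΣY)²)]
Numerator: 7×4251 − 162×174 = 1569
Denominator: √[(30268 − 26244)(32410 − 30276)] = √[4024 × 2134] = 2930.3952
r = 1569 / 2930.3952 ≈ 0.535

0.535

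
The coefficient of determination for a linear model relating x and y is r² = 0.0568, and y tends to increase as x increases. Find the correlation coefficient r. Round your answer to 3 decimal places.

|r| = √0.0568 = 0.238
The association is positive, so r = 0.238.

0.238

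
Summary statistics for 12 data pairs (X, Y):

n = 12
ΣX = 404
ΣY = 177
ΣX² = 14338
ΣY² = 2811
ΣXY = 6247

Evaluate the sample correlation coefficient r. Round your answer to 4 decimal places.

0.7498

r = (nΣXY − ΣXΣY) / √[(nΣX² − (ΣX)²)(nΣY² − (ΣY)²)]
Numerator: 12×6247 − 404×177 = 3456
Denominator: √[(172056 − 163216)(33732 − 31329)] = √[8840 × 2403] = 4608.9608
r = 3456 / 4608.9608 ≈ 0.7498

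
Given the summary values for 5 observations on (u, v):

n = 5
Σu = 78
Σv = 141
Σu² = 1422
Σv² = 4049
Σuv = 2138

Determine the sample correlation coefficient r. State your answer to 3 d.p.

-0.504

r = (nΣuv − ΣuΣv) / √[(nΣu² − (Σu)²)(nΣv² − (Σv)²)]
Numerator: 5×2138 − 78×141 = -308
Denominator: √[(7110 − 6084)(20245 − 19881)] = √[1026 × 364] = 611.1170
r = -308 / 611.1170 ≈ -0.504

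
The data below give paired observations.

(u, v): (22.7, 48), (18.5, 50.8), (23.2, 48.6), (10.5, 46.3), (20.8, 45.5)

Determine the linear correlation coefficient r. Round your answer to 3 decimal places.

n = 5, Σu = 95.7, Σv = 239.2, Σu² = 1938.67, Σv² = 11460.54, Σuv = 4589.47
nΣuv − ΣuΣv = 22947.35 − 22891.44 = 55.91
nΣu² − (Σu)² = 9693.35 − 9158.49 = 534.86; nΣv² − (Σv)² = 57302.7 − 57216.64 = 86.06
r = 55.91 / √(534.86 × 86.06) = 55.91 / 214.5462 ≈ 0.261

0.261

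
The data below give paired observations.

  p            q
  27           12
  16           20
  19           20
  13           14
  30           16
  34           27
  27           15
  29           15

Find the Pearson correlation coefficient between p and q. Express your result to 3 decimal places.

n = 8, Σp = 195, Σq = 139, Σp² = 5141, Σq² = 2575, Σpq = 3444
nΣpq − ΣpΣq = 27552 − 27105 = 447
nΣp² − (Σp)² = 41128 − 38025 = 3103; nΣq² − (Σq)² = 20600 − 19321 = 1279
r = 447 / √(3103 × 1279) = 447 / 1992.1689 ≈ 0.224

0.224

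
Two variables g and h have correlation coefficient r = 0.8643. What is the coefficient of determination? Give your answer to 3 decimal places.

0.747

r² = (0.8643)² = 0.747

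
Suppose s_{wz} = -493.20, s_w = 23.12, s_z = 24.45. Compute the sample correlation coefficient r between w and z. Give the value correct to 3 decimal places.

r = Cov(w,z) / (s_w · s_z) = -493.20 / (23.12 × 24.45)
  = -493.20 / 565.2840 ≈ -0.872

-0.872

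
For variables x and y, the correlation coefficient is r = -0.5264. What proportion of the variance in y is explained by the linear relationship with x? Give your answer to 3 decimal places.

r² = (-0.5264)² = 0.277

0.277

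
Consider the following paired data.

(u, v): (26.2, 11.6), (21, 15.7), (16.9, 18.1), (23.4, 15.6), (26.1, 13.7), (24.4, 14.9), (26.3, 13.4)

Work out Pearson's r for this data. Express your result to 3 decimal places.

-0.914

n = 7, Σu = 164.3, Σv = 103, Σu² = 3928.87, Σv² = 1541.28, Σuv = 2378.1
nΣuv − ΣuΣv = 16646.7 − 16922.9 = -276.2
nΣu² − (Σu)² = 27502.09 − 26994.49 = 507.6; nΣv² − (Σv)² = 10788.96 − 10609 = 179.96
r = -276.2 / √(507.6 × 179.96) = -276.2 / 302.2378 ≈ -0.914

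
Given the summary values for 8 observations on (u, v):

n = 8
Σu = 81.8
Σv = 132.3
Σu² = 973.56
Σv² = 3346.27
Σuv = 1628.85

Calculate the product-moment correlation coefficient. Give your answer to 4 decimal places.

r = (nΣuv − ΣuΣv) / √[(nΣu² − (Σu)²)(nΣv² − (Σv)²)]
Numerator: 8×1628.85 − 81.8×132.3 = 2208.66
Denominator: √[(7788.48 − 6691.24)(26770.16 − 17503.29)] = √[1097.24 × 9266.87] = 3188.7271
r = 2208.66 / 3188.7271 ≈ 0.6926

0.6926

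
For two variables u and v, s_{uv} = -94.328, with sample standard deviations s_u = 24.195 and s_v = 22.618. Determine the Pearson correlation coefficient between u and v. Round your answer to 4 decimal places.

-0.1724

r = Cov(u,v) / (s_u · s_v) = -94.328 / (24.195 × 22.618)
  = -94.328 / 547.2425 ≈ -0.1724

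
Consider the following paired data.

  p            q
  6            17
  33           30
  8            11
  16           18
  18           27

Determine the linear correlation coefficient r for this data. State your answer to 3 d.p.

n = 5, Σp = 81, Σq = 103, Σp² = 1769, Σq² = 2363, Σpq = 1954
nΣpq − ΣpΣq = 9770 − 8343 = 1427
nΣp² − (Σp)² = 8845 − 6561 = 2284; nΣq² − (Σq)² = 11815 − 10609 = 1206
r = 1427 / √(2284 × 1206) = 1427 / 1659.6698 ≈ 0.860

0.860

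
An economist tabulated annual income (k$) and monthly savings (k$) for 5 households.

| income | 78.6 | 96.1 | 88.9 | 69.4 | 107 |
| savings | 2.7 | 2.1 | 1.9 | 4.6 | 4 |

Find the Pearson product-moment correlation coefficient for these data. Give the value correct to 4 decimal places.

-0.2324

n = 5, Σx = 440, Σy = 15.3, Σx² = 39581.74, Σy² = 52.47, Σxy = 1330.18
nΣxy − ΣxΣy = 6650.9 − 6732 = -81.1
nΣx² − (Σx)² = 197908.7 − 193600 = 4308.7; nΣy² − (Σy)² = 262.35 − 234.09 = 28.26
r = -81.1 / √(4308.7 × 28.26) = -81.1 / 348.9468 ≈ -0.2324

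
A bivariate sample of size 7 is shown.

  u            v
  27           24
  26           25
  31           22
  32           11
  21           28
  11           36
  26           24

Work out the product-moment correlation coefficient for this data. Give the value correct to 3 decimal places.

n = 7, Σu = 174, Σv = 170, Σu² = 4628, Σv² = 4462, Σuv = 3940
nΣuv − ΣuΣv = 27580 − 29580 = -2000
nΣu² − (Σu)² = 32396 − 30276 = 2120; nΣv² − (Σv)² = 31234 − 28900 = 2334
r = -2000 / √(2120 × 2334) = -2000 / 2224.4280 ≈ -0.899

-0.899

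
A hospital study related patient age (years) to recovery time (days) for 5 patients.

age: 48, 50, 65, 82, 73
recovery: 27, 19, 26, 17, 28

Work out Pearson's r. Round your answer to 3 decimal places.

n = 5, Σx = 318, Σy = 117, Σx² = 21082, Σy² = 2839, Σxy = 7374
nΣxy − ΣxΣy = 36870 − 37206 = -336
nΣx² − (Σx)² = 105410 − 101124 = 4286; nΣy² − (Σy)² = 14195 − 13689 = 506
r = -336 / √(4286 × 506) = -336 / 1472.6561 ≈ -0.228

-0.228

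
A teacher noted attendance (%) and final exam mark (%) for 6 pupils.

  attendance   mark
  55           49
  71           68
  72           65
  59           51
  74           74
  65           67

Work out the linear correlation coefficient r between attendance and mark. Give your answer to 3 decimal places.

n = 6, Σx = 396, Σy = 374, Σx² = 26432, Σy² = 23816, Σxy = 25043
nΣxy − ΣxΣy = 150258 − 148104 = 2154
nΣx² − (Σx)² = 158592 − 156816 = 1776; nΣy² − (Σy)² = 142896 − 139876 = 3020
r = 2154 / √(1776 × 3020) = 2154 / 2315.9275 ≈ 0.930

0.930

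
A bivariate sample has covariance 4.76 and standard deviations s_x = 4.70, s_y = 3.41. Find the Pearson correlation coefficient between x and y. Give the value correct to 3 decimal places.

r = Cov(x,y) / (s_x · s_y) = 4.76 / (4.70 × 3.41)
  = 4.76 / 16.0270 ≈ 0.297

0.297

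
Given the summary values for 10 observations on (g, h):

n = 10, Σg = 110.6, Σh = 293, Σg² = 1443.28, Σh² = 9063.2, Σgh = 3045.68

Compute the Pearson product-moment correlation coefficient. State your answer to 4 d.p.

r = (nΣgh − ΣgΣh) / √[(nΣg² − (Σg)²)(nΣh² − (Σh)²)]
Numerator: 10×3045.68 − 110.6×293 = -1949
Denominator: √[(14432.8 − 12232.36)(90632 − 85849)] = √[2200.44 × 4783] = 3244.1801
r = -1949 / 3244.1801 ≈ -0.6008

-0.6008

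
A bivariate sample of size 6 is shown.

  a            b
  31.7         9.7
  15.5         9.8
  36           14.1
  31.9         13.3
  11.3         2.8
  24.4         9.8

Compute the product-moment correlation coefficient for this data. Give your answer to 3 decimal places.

n = 6, Σa = 150.8, Σb = 59.5, Σa² = 4281.8, Σb² = 669.71, Σab = 1662.02
nΣab − ΣaΣb = 9972.12 − 8972.6 = 999.52
nΣa² − (Σa)² = 25690.8 − 22740.64 = 2950.16; nΣb² − (Σb)² = 4018.26 − 3540.25 = 478.01
r = 999.52 / √(2950.16 × 478.01) = 999.52 / 1187.5209 ≈ 0.842

0.842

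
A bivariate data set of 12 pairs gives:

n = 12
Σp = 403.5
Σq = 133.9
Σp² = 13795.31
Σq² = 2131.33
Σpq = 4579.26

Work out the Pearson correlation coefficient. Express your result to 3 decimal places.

0.202

r = (nΣpq − ΣpΣq) / √[(nΣp² − (Σp)²)(nΣq² − (Σq)²)]
Numerator: 12×4579.26 − 403.5×133.9 = 922.47
Denominator: √[(165543.72 − 162812.25)(25575.96 − 17929.21)] = √[2731.47 × 7646.75] = 4570.2153
r = 922.47 / 4570.2153 ≈ 0.202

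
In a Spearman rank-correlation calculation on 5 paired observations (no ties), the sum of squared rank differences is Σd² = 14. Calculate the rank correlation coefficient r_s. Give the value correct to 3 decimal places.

0.300

ρ = 1 − 6Σd² / [n(n²−1)] = 1 − 6×14 / (5×24)
  = 1 − 84/120 = 1 − 0.7000 ≈ 0.300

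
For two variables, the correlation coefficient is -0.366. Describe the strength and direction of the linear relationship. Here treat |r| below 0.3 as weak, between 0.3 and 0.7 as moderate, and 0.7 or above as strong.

moderate negative

r = -0.366 < 0 so the relationship is negative.
|r| = 0.366, which falls in the moderate range.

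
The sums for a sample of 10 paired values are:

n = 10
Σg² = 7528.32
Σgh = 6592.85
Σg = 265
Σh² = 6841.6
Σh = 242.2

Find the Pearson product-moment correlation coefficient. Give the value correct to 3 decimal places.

r = (nΣgh − ΣgΣh) / √[(nΣg² − (Σg)²)(nΣh² − (Σh)²)]
Numerator: 10×6592.85 − 265×242.2 = 1745.5
Denominator: √[(75283.2 − 70225)(68416 − 58660.84)] = √[5058.2 × 9755.16] = 7024.4964
r = 1745.5 / 7024.4964 ≈ 0.248

0.248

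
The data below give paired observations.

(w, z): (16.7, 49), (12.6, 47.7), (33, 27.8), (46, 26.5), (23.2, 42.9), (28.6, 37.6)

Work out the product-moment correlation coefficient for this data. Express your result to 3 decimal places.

-0.939

n = 6, Σw = 160.1, Σz = 231.5, Σw² = 4998.85, Σz² = 9405.55, Σwz = 5626.36
nΣwz − ΣwΣz = 33758.16 − 37063.15 = -3304.99
nΣw² − (Σw)² = 29993.1 − 25632.01 = 4361.09; nΣz² − (Σz)² = 56433.3 − 53592.25 = 2841.05
r = -3304.99 / √(4361.09 × 2841.05) = -3304.99 / 3519.9538 ≈ -0.939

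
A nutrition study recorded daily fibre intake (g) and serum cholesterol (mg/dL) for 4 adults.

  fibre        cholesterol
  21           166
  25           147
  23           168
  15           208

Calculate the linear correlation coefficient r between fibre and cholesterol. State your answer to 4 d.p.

n = 4, Σx = 84, Σy = 689, Σx² = 1820, Σy² = 120653, Σxy = 14145
nΣxy − ΣxΣy = 56580 − 57876 = -1296
nΣx² − (Σx)² = 7280 − 7056 = 224; nΣy² − (Σy)² = 482612 − 474721 = 7891
r = -1296 / √(224 × 7891) = -1296 / 1329.5052 ≈ -0.9748

-0.9748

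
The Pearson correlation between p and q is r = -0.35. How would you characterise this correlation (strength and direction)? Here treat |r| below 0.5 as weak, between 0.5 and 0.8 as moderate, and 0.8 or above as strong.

r = -0.35 < 0 so the relationship is negative.
|r| = 0.35, which falls in the weak range.

weak negative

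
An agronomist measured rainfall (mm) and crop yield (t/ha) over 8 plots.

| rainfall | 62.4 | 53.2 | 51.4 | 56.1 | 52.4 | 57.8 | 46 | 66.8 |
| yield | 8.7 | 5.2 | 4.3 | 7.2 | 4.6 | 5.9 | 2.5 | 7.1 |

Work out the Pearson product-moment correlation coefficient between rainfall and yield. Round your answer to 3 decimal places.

n = 8, Σx = 446.1, Σy = 45.5, Σx² = 25178.01, Σy² = 285.69, Σxy = 2615.8
nΣxy − ΣxΣy = 20926.4 − 20297.55 = 628.85
nΣx² − (Σx)² = 201424.08 − 199005.21 = 2418.87; nΣy² − (Σy)² = 2285.52 − 2070.25 = 215.27
r = 628.85 / √(2418.87 × 215.27) = 628.85 / 721.6025 ≈ 0.871

0.871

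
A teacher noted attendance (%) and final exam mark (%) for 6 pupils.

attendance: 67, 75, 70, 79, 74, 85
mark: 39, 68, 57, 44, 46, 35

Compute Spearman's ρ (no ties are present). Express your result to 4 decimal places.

-0.2571

Rank attendance: 1, 4, 2, 5, 3, 6
Rank mark: 2, 6, 5, 3, 4, 1
d = rank(attendance) − rank(mark): -1, -2, -3, 2, -1, 5; Σd² = 44
ρ = 1 − 6Σd² / [n(n²−1)] = 1 − 6×44 / (6×35) = 1 − 264/210 ≈ -0.2571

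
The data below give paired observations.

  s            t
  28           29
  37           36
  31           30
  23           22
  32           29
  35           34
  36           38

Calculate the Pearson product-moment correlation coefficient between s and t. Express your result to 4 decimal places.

n = 7, Σs = 222, Σt = 218, Σs² = 7188, Σt² = 6962, Σst = 7066
nΣst − ΣsΣt = 49462 − 48396 = 1066
nΣs² − (Σs)² = 50316 − 49284 = 1032; nΣt² − (Σt)² = 48734 − 47524 = 1210
r = 1066 / √(1032 × 1210) = 1066 / 1117.4614 ≈ 0.9539

0.9539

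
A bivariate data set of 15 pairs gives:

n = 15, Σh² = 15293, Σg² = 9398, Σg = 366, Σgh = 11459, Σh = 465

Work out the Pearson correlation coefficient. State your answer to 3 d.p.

0.176

r = (nΣgh − ΣgΣh) / √[(nΣg² − (Σg)²)(nΣh² − (Σh)²)]
Numerator: 15×11459 − 366×465 = 1695
Denominator: √[(140970 − 133956)(229395 − 216225)] = √[7014 × 13170] = 9611.1591
r = 1695 / 9611.1591 ≈ 0.176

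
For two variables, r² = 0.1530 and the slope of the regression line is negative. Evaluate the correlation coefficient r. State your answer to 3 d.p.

-0.391

|r| = √0.1530 = 0.391
The association is negative, so r = −0.391.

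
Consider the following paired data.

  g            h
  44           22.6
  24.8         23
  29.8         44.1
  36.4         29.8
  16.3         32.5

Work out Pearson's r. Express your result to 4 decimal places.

-0.2844

n = 5, Σg = 151.3, Σh = 152, Σg² = 5029.73, Σh² = 4928.86, Σgh = 4493.45
nΣgh − ΣgΣh = 22467.25 − 22997.6 = -530.35
nΣg² − (Σg)² = 25148.65 − 22891.69 = 2256.96; nΣh² − (Σh)² = 24644.3 − 23104 = 1540.3
r = -530.35 / √(2256.96 × 1540.3) = -530.35 / 1864.5094 ≈ -0.2844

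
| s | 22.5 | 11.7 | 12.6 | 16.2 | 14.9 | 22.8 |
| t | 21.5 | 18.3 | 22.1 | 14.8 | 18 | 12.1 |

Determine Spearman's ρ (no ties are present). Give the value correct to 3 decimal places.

-0.543

Rank s: 5, 1, 2, 4, 3, 6
Rank t: 5, 4, 6, 2, 3, 1
d = rank(s) − rank(t): 0, -3, -4, 2, 0, 5; Σd² = 54
ρ = 1 − 6Σd² / [n(n²−1)] = 1 − 6×54 / (6×35) = 1 − 324/210 ≈ -0.543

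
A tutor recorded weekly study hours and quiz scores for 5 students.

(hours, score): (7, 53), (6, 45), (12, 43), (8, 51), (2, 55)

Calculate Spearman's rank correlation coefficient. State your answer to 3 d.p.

-0.700

Rank hours: 3, 2, 5, 4, 1
Rank score: 4, 2, 1, 3, 5
d = rank(hours) − rank(score): -1, 0, 4, 1, -4; Σd² = 34
ρ = 1 − 6Σd² / [n(n²−1)] = 1 − 6×34 / (5×24) = 1 − 204/120 ≈ -0.700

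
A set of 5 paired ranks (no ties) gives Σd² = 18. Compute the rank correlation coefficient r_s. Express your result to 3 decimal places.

0.100

ρ = 1 − 6Σd² / [n(n²−1)] = 1 − 6×18 / (5×24)
  = 1 − 108/120 = 1 − 0.9000 ≈ 0.100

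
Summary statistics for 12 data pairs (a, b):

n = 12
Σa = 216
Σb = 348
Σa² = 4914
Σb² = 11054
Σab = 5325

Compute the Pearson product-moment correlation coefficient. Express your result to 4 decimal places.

r = (nΣab − ΣaΣb) / √[(nΣa² − (Σa)²)(nΣb² − (Σb)²)]
Numerator: 12×5325 − 216×348 = -11268
Denominator: √[(58968 − 46656)(132648 − 121104)] = √[12312 × 11544] = 11921.8173
r = -11268 / 11921.8173 ≈ -0.9452

-0.9452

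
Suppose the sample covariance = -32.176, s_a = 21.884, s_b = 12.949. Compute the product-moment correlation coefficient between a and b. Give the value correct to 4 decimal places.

-0.1135

r = Cov(a,b) / (s_a · s_b) = -32.176 / (21.884 × 12.949)
  = -32.176 / 283.3759 ≈ -0.1135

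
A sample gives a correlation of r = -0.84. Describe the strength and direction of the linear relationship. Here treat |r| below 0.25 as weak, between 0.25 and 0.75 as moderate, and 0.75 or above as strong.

strong negative

r = -0.84 < 0 so the relationship is negative.
|r| = 0.84, which falls in the strong range.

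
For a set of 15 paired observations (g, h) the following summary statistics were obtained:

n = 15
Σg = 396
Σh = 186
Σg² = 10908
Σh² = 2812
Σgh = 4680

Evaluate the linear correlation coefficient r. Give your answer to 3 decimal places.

-0.481

r = (nΣgh − ΣgΣh) / √[(nΣg² − (Σg)²)(nΣh² − (Σh)²)]
Numerator: 15×4680 − 396×186 = -3456
Denominator: √[(163620 − 156816)(42180 − 34596)] = √[6804 × 7584] = 7183.4209
r = -3456 / 7183.4209 ≈ -0.481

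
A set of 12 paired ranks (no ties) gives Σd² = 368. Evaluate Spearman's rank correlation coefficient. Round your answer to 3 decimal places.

ρ = 1 − 6Σd² / [n(n²−1)] = 1 − 6×368 / (12×143)
  = 1 − 2208/1716 = 1 − 1.2867 ≈ -0.287

-0.287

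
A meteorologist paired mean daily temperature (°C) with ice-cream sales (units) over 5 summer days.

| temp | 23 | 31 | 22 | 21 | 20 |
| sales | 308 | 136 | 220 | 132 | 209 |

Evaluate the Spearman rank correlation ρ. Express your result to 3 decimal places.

Rank temp: 4, 5, 3, 2, 1
Rank sales: 5, 2, 4, 1, 3
d = rank(temp) − rank(sales): -1, 3, -1, 1, -2; Σd² = 16
ρ = 1 − 6Σd² / [n(n²−1)] = 1 − 6×16 / (5×24) = 1 − 96/120 ≈ 0.200

0.200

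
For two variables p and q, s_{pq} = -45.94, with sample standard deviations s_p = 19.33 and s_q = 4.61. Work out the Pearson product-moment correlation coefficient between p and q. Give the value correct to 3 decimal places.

r = Cov(p,q) / (s_p · s_q) = -45.94 / (19.33 × 4.61)
  = -45.94 / 89.1113 ≈ -0.516

-0.516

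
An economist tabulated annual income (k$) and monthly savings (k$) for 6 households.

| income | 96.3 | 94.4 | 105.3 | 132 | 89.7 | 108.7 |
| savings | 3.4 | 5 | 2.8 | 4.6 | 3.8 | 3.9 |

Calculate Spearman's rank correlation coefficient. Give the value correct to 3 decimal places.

Rank income: 3, 2, 4, 6, 1, 5
Rank savings: 2, 6, 1, 5, 3, 4
d = rank(income) − rank(savings): 1, -4, 3, 1, -2, 1; Σd² = 32
ρ = 1 − 6Σd² / [n(n²−1)] = 1 − 6×32 / (6×35) = 1 − 192/210 ≈ 0.086

0.086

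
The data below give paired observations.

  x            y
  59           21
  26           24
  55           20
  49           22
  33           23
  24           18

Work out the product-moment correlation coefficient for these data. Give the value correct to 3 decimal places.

n = 6, Σx = 246, Σy = 128, Σx² = 11248, Σy² = 2754, Σxy = 5232
nΣxy − ΣxΣy = 31392 − 31488 = -96
nΣx² − (Σx)² = 67488 − 60516 = 6972; nΣy² − (Σy)² = 16524 − 16384 = 140
r = -96 / √(6972 × 140) = -96 / 987.9676 ≈ -0.097

-0.097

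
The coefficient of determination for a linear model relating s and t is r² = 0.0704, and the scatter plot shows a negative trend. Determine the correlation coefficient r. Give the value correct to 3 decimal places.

|r| = √0.0704 = 0.265
The association is negative, so r = −0.265.

-0.265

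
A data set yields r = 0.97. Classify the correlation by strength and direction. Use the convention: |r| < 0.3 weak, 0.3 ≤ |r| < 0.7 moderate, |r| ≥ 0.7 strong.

strong positive

r = 0.97 > 0 so the relationship is positive.
|r| = 0.97, which falls in the strong range.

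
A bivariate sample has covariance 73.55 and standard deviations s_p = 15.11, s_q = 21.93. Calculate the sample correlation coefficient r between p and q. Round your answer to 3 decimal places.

r = Cov(p,q) / (s_p · s_q) = 73.55 / (15.11 × 21.93)
  = 73.55 / 331.3623 ≈ 0.222

0.222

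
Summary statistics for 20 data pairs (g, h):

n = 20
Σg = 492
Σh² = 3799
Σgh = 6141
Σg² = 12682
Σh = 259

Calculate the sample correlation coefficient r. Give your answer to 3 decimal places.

-0.454

r = (nΣgh − ΣgΣh) / √[(nΣg² − (Σg)²)(nΣh² − (Σh)²)]
Numerator: 20×6141 − 492×259 = -4608
Denominator: √[(253640 − 242064)(75980 − 67081)] = √[11576 × 8899] = 10149.6219
r = -4608 / 10149.6219 ≈ -0.454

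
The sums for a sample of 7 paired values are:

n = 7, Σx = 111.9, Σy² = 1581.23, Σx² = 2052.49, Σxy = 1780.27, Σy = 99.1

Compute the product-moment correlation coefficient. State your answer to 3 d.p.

r = (nΣxy − ΣxΣy) / √[(nΣx² − (Σx)²)(nΣy² − (Σy)²)]
Numerator: 7×1780.27 − 111.9×99.1 = 1372.6
Denominator: √[(14367.43 − 12521.61)(11068.61 − 9820.81)] = √[1845.82 × 1247.8] = 1517.6344
r = 1372.6 / 1517.6344 ≈ 0.904

0.904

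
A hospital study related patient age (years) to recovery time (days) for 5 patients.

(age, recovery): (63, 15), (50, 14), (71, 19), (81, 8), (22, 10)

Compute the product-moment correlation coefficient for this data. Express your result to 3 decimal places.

n = 5, Σx = 287, Σy = 66, Σx² = 18555, Σy² = 946, Σxy = 3862
nΣxy − ΣxΣy = 19310 − 18942 = 368
nΣx² − (Σx)² = 92775 − 82369 = 10406; nΣy² − (Σy)² = 4730 − 4356 = 374
r = 368 / √(10406 × 374) = 368 / 1972.7757 ≈ 0.187

0.187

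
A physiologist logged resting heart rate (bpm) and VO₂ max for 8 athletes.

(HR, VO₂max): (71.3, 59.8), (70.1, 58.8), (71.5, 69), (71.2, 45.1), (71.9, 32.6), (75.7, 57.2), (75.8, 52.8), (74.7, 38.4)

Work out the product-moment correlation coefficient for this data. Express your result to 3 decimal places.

-0.167

n = 8, Σx = 582.2, Σy = 413.7, Σx² = 42405.22, Σy² = 22425.49, Σxy = 30074.94
nΣxy − ΣxΣy = 240599.52 − 240856.14 = -256.62
nΣx² − (Σx)² = 339241.76 − 338956.84 = 284.92; nΣy² − (Σy)² = 179403.92 − 171147.69 = 8256.23
r = -256.62 / √(284.92 × 8256.23) = -256.62 / 1533.7422 ≈ -0.167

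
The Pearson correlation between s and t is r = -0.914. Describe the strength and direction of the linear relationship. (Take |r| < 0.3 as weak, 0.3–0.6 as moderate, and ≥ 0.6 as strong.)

strong negative

r = -0.914 < 0 so the relationship is negative.
|r| = 0.914, which falls in the strong range.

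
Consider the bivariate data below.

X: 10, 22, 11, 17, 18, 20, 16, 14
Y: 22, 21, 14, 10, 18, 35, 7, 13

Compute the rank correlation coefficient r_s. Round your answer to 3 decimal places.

Rank X: 1, 8, 2, 5, 6, 7, 4, 3
Rank Y: 7, 6, 4, 2, 5, 8, 1, 3
d = rank(X) − rank(Y): -6, 2, -2, 3, 1, -1, 3, 0; Σd² = 64
ρ = 1 − 6Σd² / [n(n²−1)] = 1 − 6×64 / (8×63) = 1 − 384/504 ≈ 0.238

0.238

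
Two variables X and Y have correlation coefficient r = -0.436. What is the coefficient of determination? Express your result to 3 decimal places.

0.190

r² = (-0.436)² = 0.190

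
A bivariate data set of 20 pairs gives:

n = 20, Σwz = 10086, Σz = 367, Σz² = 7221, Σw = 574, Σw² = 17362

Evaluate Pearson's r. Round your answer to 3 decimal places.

-0.680

r = (nΣwz − ΣwΣz) / √[(nΣw² − (Σw)²)(nΣz² − (Σz)²)]
Numerator: 20×10086 − 574×367 = -8938
Denominator: √[(347240 − 329476)(144420 − 134689)] = √[17764 × 9731] = 13147.6798
r = -8938 / 13147.6798 ≈ -0.680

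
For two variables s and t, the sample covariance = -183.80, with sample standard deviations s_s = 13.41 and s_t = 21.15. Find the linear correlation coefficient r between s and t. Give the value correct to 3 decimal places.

-0.648

r = Cov(s,t) / (s_s · s_t) = -183.80 / (13.41 × 21.15)
  = -183.80 / 283.6215 ≈ -0.648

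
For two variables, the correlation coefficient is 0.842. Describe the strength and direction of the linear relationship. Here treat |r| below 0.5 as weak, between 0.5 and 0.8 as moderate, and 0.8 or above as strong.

r = 0.842 > 0 so the relationship is positive.
|r| = 0.842, which falls in the strong range.

strong positive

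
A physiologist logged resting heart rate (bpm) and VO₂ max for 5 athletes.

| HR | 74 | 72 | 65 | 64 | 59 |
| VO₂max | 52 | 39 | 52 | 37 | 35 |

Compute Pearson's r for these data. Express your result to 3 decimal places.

n = 5, Σx = 334, Σy = 215, Σx² = 22462, Σy² = 9523, Σxy = 14469
nΣxy − ΣxΣy = 72345 − 71810 = 535
nΣx² − (Σx)² = 112310 − 111556 = 754; nΣy² − (Σy)² = 47615 − 46225 = 1390
r = 535 / √(754 × 1390) = 535 / 1023.7480 ≈ 0.523

0.523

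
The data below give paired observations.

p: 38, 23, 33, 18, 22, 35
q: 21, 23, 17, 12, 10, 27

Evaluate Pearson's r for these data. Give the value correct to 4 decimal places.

0.6356

n = 6, Σp = 169, Σq = 110, Σp² = 5095, Σq² = 2232, Σpq = 3269
nΣpq − ΣpΣq = 19614 − 18590 = 1024
nΣp² − (Σp)² = 30570 − 28561 = 2009; nΣq² − (Σq)² = 13392 − 12100 = 1292
r = 1024 / √(2009 × 1292) = 1024 / 1611.0953 ≈ 0.6356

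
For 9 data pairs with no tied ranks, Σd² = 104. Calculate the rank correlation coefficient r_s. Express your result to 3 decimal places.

0.133

ρ = 1 − 6Σd² / [n(n²−1)] = 1 − 6×104 / (9×80)
  = 1 − 624/720 = 1 − 0.8667 ≈ 0.133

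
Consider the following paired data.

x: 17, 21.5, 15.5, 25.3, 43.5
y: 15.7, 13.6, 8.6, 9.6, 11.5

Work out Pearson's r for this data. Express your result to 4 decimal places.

n = 5, Σx = 122.8, Σy = 59, Σx² = 3523.84, Σy² = 729.82, Σxy = 1435.73
nΣxy − ΣxΣy = 7178.65 − 7245.2 = -66.55
nΣx² − (Σx)² = 17619.2 − 15079.84 = 2539.36; nΣy² − (Σy)² = 3649.1 − 3481 = 168.1
r = -66.55 / √(2539.36 × 168.1) = -66.55 / 653.3501 ≈ -0.1019

-0.1019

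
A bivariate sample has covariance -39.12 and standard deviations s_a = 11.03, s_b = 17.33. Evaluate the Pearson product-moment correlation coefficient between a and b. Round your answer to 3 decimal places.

-0.205

r = Cov(a,b) / (s_a · s_b) = -39.12 / (11.03 × 17.33)
  = -39.12 / 191.1499 ≈ -0.205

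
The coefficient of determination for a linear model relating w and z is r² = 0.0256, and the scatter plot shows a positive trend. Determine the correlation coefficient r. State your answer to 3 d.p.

|r| = √0.0256 = 0.160
The association is positive, so r = 0.160.

0.160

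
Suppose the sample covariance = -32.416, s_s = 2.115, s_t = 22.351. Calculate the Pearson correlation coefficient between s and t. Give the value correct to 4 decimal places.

-0.6857

r = Cov(s,t) / (s_s · s_t) = -32.416 / (2.115 × 22.351)
  = -32.416 / 47.2724 ≈ -0.6857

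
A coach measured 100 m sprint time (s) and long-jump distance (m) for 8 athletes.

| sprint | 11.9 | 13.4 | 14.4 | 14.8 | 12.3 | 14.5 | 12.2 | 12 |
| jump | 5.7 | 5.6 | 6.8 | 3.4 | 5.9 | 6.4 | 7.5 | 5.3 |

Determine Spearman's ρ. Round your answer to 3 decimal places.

-0.071

Rank sprint: 1, 5, 6, 8, 4, 7, 3, 2
Rank jump: 4, 3, 7, 1, 5, 6, 8, 2
d = rank(sprint) − rank(jump): -3, 2, -1, 7, -1, 1, -5, 0; Σd² = 90
ρ = 1 − 6Σd² / [n(n²−1)] = 1 − 6×90 / (8×63) = 1 − 540/504 ≈ -0.071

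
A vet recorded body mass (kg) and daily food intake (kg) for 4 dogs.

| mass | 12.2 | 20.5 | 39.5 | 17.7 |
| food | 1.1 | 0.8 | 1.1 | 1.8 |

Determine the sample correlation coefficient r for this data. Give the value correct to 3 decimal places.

n = 4, Σx = 89.9, Σy = 4.8, Σx² = 2442.63, Σy² = 6.3, Σxy = 105.13
nΣxy − ΣxΣy = 420.52 − 431.52 = -11
nΣx² − (Σx)² = 9770.52 − 8082.01 = 1688.51; nΣy² − (Σy)² = 25.2 − 23.04 = 2.16
r = -11 / √(1688.51 × 2.16) = -11 / 60.3919 ≈ -0.182

-0.182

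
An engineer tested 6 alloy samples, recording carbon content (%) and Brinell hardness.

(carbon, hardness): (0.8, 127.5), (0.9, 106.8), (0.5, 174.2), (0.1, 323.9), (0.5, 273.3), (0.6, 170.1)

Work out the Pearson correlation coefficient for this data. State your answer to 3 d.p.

-0.922

n = 6, Σx = 3.4, Σy = 1175.8, Σx² = 2.32, Σy² = 266546.24, Σxy = 556.32
nΣxy − ΣxΣy = 3337.92 − 3997.72 = -659.8
nΣx² − (Σx)² = 13.92 − 11.56 = 2.36; nΣy² − (Σy)² = 1599277.44 − 1382505.64 = 216771.8
r = -659.8 / √(2.36 × 216771.8) = -659.8 / 715.2492 ≈ -0.922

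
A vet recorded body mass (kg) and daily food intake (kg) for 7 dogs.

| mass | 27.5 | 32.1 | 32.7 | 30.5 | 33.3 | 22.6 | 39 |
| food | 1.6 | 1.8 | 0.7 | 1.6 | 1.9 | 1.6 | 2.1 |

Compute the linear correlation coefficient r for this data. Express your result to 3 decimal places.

n = 7, Σx = 217.7, Σy = 11.3, Σx² = 6926.85, Σy² = 19.43, Σxy = 354.8
nΣxy − ΣxΣy = 2483.6 − 2460.01 = 23.59
nΣx² − (Σx)² = 48487.95 − 47393.29 = 1094.66; nΣy² − (Σy)² = 136.01 − 127.69 = 8.32
r = 23.59 / √(1094.66 × 8.32) = 23.59 / 95.4336 ≈ 0.247

0.247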